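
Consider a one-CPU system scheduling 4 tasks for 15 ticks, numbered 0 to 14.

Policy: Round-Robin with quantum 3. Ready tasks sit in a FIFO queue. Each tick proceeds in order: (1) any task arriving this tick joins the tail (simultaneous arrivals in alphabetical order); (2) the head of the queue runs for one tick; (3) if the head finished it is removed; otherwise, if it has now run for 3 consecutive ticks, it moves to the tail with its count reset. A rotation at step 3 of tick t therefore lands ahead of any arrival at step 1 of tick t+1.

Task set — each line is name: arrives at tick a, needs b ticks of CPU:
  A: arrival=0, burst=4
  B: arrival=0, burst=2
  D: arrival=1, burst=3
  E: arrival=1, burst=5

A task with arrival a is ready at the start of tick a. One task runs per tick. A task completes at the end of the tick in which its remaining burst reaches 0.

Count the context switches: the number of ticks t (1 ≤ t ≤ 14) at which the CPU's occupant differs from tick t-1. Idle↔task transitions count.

context switches = 6

t=0: queue=[A,B] q_used=0 → run A
t=1: queue=[A,B,D,E] q_used=1 → run A
t=2: queue=[A,B,D,E] q_used=2 → run A
t=3: queue=[B,D,E,A] q_used=0 → run B
t=4: queue=[B,D,E,A] q_used=1 → run B
t=5: queue=[D,E,A] q_used=0 → run D
t=6: queue=[D,E,A] q_used=1 → run D
t=7: queue=[D,E,A] q_used=2 → run D
t=8: queue=[E,A] q_used=0 → run E
t=9: queue=[E,A] q_used=1 → run E
t=10: queue=[E,A] q_used=2 → run E
t=11: queue=[A,E] q_used=0 → run A
t=12: queue=[E] q_used=0 → run E
t=13: queue=[E] q_used=1 → run E
t=14: (idle)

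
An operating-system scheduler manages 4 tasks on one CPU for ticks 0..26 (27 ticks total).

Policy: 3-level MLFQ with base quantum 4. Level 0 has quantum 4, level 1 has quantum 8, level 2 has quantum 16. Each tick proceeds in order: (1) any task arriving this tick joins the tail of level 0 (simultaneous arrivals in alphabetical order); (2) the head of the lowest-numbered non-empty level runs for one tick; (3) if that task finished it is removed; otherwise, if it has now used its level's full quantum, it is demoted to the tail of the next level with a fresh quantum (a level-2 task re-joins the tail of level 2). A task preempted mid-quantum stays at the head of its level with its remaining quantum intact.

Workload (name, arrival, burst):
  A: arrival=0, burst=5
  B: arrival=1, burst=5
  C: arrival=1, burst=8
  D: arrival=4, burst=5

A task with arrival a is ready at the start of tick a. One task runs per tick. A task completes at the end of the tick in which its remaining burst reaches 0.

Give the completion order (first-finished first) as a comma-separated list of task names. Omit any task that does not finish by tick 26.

completion order = A, B, C, D

t=0: L0/L1/L2 = A/-/- → run A
t=1: L0/L1/L2 = ABC/-/- → run A
t=2: L0/L1/L2 = ABC/-/- → run A
t=3: L0/L1/L2 = ABC/-/- → run A
t=4: L0/L1/L2 = BCD/A/- → run B
t=5: L0/L1/L2 = BCD/A/- → run B
t=6: L0/L1/L2 = BCD/A/- → run B
t=7: L0/L1/L2 = BCD/A/- → run B
t=8: L0/L1/L2 = CD/AB/- → run C
t=9: L0/L1/L2 = CD/AB/- → run C
t=10: L0/L1/L2 = CD/AB/- → run C
t=11: L0/L1/L2 = CD/AB/- → run C
t=12: L0/L1/L2 = D/ABC/- → run D
t=13: L0/L1/L2 = D/ABC/- → run D
t=14: L0/L1/L2 = D/ABC/- → run D
t=15: L0/L1/L2 = D/ABC/- → run D
t=16: L0/L1/L2 = -/ABCD/- → run A
t=17: L0/L1/L2 = -/BCD/- → run B
t=18: L0/L1/L2 = -/CD/- → run C
t=19: L0/L1/L2 = -/CD/- → run C
t=20: L0/L1/L2 = -/CD/- → run C
t=21: L0/L1/L2 = -/CD/- → run C
t=22: L0/L1/L2 = -/D/- → run D
t=23: (idle)
t=24: (idle)
t=25: (idle)
t=26: (idle)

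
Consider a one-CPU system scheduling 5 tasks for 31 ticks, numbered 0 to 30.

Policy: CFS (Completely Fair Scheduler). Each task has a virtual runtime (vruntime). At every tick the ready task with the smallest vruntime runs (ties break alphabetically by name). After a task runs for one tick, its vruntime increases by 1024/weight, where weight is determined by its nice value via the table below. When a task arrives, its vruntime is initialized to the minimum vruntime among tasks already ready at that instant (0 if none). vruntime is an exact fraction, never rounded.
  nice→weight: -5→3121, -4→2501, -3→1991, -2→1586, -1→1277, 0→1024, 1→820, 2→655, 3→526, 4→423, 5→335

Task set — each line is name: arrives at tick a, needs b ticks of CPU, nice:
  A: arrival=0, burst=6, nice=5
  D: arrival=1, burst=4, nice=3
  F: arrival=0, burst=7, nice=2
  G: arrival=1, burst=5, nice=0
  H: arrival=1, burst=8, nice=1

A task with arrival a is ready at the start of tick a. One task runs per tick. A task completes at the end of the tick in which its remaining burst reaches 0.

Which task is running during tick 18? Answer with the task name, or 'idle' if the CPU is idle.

t=0: vr[A=0 F=0] → run A
t=1: vr[A=1024/335 D=0 F=0 G=0 H=0] → run D
t=2: vr[A=1024/335 D=512/263 F=0 G=0 H=0] → run F
t=3: vr[A=1024/335 D=512/263 F=1024/655 G=0 H=0] → run G
t=4: vr[A=1024/335 D=512/263 F=1024/655 G=1 H=0] → run H
t=5: vr[A=1024/335 D=512/263 F=1024/655 G=1 H=256/205] → run G
t=6: vr[A=1024/335 D=512/263 F=1024/655 G=2 H=256/205] → run H
t=7: vr[A=1024/335 D=512/263 F=1024/655 G=2 H=512/205] → run F
t=8: vr[A=1024/335 D=512/263 F=2048/655 G=2 H=512/205] → run D
t=9: vr[A=1024/335 D=1024/263 F=2048/655 G=2 H=512/205] → run G
t=10: vr[A=1024/335 D=1024/263 F=2048/655 G=3 H=512/205] → run H
t=11: vr[A=1024/335 D=1024/263 F=2048/655 G=3 H=768/205] → run G
t=12: vr[A=1024/335 D=1024/263 F=2048/655 G=4 H=768/205] → run A
t=13: vr[A=2048/335 D=1024/263 F=2048/655 G=4 H=768/205] → run F
t=14: vr[A=2048/335 D=1024/263 F=3072/655 G=4 H=768/205] → run H
t=15: vr[A=2048/335 D=1024/263 F=3072/655 G=4 H=1024/205] → run D
t=16: vr[A=2048/335 D=1536/263 F=3072/655 G=4 H=1024/205] → run G
t=17: vr[A=2048/335 D=1536/263 F=3072/655 H=1024/205] → run F
t=18: vr[A=2048/335 D=1536/263 F=4096/655 H=1024/205] → run H
t=19: vr[A=2048/335 D=1536/263 F=4096/655 H=256/41] → run D
t=20: vr[A=2048/335 F=4096/655 H=256/41] → run A
t=21: vr[A=3072/335 F=4096/655 H=256/41] → run H
t=22: vr[A=3072/335 F=4096/655 H=1536/205] → run F
t=23: vr[A=3072/335 F=1024/131 H=1536/205] → run H
t=24: vr[A=3072/335 F=1024/131 H=1792/205] → run F
t=25: vr[A=3072/335 F=6144/655 H=1792/205] → run H
t=26: vr[A=3072/335 F=6144/655] → run A
t=27: vr[A=4096/335 F=6144/655] → run F
t=28: vr[A=4096/335] → run A
t=29: vr[A=1024/67] → run A
t=30: (idle)

running at tick 18 = H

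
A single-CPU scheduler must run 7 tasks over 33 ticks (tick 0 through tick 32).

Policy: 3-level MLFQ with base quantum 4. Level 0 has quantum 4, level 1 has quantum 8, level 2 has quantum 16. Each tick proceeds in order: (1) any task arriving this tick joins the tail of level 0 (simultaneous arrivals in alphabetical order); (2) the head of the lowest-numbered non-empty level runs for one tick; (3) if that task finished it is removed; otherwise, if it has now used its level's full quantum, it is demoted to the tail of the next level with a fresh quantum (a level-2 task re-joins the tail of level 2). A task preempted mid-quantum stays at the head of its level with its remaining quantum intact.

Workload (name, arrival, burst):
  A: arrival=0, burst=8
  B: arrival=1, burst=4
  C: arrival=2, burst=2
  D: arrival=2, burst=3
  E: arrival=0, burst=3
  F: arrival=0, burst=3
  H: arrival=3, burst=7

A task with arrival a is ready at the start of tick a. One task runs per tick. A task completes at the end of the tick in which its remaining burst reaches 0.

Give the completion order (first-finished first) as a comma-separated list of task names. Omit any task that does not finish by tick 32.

completion order = E, F, B, C, D, A, H

t=0: L0/L1/L2 = AEF/-/- → run A
t=1: L0/L1/L2 = AEFB/-/- → run A
t=2: L0/L1/L2 = AEFBCD/-/- → run A
t=3: L0/L1/L2 = AEFBCDH/-/- → run A
t=4: L0/L1/L2 = EFBCDH/A/- → run E
t=5: L0/L1/L2 = EFBCDH/A/- → run E
t=6: L0/L1/L2 = EFBCDH/A/- → run E
t=7: L0/L1/L2 = FBCDH/A/- → run F
t=8: L0/L1/L2 = FBCDH/A/- → run F
t=9: L0/L1/L2 = FBCDH/A/- → run F
t=10: L0/L1/L2 = BCDH/A/- → run B
t=11: L0/L1/L2 = BCDH/A/- → run B
t=12: L0/L1/L2 = BCDH/A/- → run B
t=13: L0/L1/L2 = BCDH/A/- → run B
t=14: L0/L1/L2 = CDH/A/- → run C
t=15: L0/L1/L2 = CDH/A/- → run C
t=16: L0/L1/L2 = DH/A/- → run D
t=17: L0/L1/L2 = DH/A/- → run D
t=18: L0/L1/L2 = DH/A/- → run D
t=19: L0/L1/L2 = H/A/- → run H
t=20: L0/L1/L2 = H/A/- → run H
t=21: L0/L1/L2 = H/A/- → run H
t=22: L0/L1/L2 = H/A/- → run H
t=23: L0/L1/L2 = -/AH/- → run A
t=24: L0/L1/L2 = -/AH/- → run A
t=25: L0/L1/L2 = -/AH/- → run A
t=26: L0/L1/L2 = -/AH/- → run A
t=27: L0/L1/L2 = -/H/- → run H
t=28: L0/L1/L2 = -/H/- → run H
t=29: L0/L1/L2 = -/H/- → run H
t=30: (idle)
t=31: (idle)
t=32: (idle)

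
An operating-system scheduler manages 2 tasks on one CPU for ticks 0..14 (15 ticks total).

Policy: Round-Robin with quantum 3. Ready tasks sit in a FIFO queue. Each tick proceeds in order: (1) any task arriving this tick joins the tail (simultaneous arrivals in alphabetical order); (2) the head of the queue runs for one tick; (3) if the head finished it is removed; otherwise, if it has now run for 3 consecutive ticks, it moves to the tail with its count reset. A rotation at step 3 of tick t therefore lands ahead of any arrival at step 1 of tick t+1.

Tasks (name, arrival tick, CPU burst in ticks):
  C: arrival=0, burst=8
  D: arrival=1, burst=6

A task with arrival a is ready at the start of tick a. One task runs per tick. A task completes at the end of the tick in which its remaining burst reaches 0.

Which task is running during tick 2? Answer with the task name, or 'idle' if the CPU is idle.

running at tick 2 = C

t=0: queue=[C] q_used=0 → run C
t=1: queue=[C,D] q_used=1 → run C
t=2: queue=[C,D] q_used=2 → run C
t=3: queue=[D,C] q_used=0 → run D
t=4: queue=[D,C] q_used=1 → run D
t=5: queue=[D,C] q_used=2 → run D
t=6: queue=[C,D] q_used=0 → run C
t=7: queue=[C,D] q_used=1 → run C
t=8: queue=[C,D] q_used=2 → run C
t=9: queue=[D,C] q_used=0 → run D
t=10: queue=[D,C] q_used=1 → run D
t=11: queue=[D,C] q_used=2 → run D
t=12: queue=[C] q_used=0 → run C
t=13: queue=[C] q_used=1 → run C
t=14: (idle)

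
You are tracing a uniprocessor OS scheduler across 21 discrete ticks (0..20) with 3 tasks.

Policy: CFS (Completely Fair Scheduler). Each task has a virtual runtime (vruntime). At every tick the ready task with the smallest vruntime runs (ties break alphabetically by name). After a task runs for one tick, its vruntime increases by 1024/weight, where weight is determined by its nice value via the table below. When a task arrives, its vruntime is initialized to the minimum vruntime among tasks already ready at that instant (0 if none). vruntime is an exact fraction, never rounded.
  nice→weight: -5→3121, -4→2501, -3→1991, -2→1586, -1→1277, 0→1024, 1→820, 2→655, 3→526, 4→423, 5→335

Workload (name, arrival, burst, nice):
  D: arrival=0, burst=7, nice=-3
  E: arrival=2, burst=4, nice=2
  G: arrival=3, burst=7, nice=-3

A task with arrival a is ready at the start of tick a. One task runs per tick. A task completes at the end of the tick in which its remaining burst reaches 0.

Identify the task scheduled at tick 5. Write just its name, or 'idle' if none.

t=0: vr[D=0] → run D
t=1: vr[D=1024/1991] → run D
t=2: vr[D=2048/1991 E=2048/1991] → run D
t=3: vr[D=3072/1991 E=2048/1991 G=2048/1991] → run E
t=4: vr[D=3072/1991 E=3380224/1304105 G=2048/1991] → run G
t=5: vr[D=3072/1991 E=3380224/1304105 G=3072/1991] → run D
t=6: vr[D=4096/1991 E=3380224/1304105 G=3072/1991] → run G
t=7: vr[D=4096/1991 E=3380224/1304105 G=4096/1991] → run D
t=8: vr[D=5120/1991 E=3380224/1304105 G=4096/1991] → run G
t=9: vr[D=5120/1991 E=3380224/1304105 G=5120/1991] → run D
t=10: vr[D=6144/1991 E=3380224/1304105 G=5120/1991] → run G
t=11: vr[D=6144/1991 E=3380224/1304105 G=6144/1991] → run E
t=12: vr[D=6144/1991 E=5419008/1304105 G=6144/1991] → run D
t=13: vr[E=5419008/1304105 G=6144/1991] → run G
t=14: vr[E=5419008/1304105 G=7168/1991] → run G
t=15: vr[E=5419008/1304105 G=8192/1991] → run G
t=16: vr[E=5419008/1304105] → run E
t=17: vr[E=7457792/1304105] → run E
t=18: (idle)
t=19: (idle)
t=20: (idle)

running at tick 5 = D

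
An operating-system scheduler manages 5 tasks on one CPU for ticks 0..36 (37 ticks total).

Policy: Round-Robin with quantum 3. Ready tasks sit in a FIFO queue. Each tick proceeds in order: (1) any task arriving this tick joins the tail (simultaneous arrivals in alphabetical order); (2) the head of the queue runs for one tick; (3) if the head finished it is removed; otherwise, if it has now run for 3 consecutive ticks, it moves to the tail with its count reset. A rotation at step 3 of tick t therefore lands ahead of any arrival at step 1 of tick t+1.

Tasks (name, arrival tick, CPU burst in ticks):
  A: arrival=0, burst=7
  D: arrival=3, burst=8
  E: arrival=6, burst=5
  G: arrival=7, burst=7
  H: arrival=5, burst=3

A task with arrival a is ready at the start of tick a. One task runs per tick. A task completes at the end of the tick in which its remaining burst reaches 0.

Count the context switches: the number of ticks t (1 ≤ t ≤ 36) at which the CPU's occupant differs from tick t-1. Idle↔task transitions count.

context switches = 11

t=0: queue=[A] q_used=0 → run A
t=1: queue=[A] q_used=1 → run A
t=2: queue=[A] q_used=2 → run A
t=3: queue=[A,D] q_used=0 → run A
t=4: queue=[A,D] q_used=1 → run A
t=5: queue=[A,D,H] q_used=2 → run A
t=6: queue=[D,H,A,E] q_used=0 → run D
t=7: queue=[D,H,A,E,G] q_used=1 → run D
t=8: queue=[D,H,A,E,G] q_used=2 → run D
t=9: queue=[H,A,E,G,D] q_used=0 → run H
t=10: queue=[H,A,E,G,D] q_used=1 → run H
t=11: queue=[H,A,E,G,D] q_used=2 → run H
t=12: queue=[A,E,G,D] q_used=0 → run A
t=13: queue=[E,G,D] q_used=0 → run E
t=14: queue=[E,G,D] q_used=1 → run E
t=15: queue=[E,G,D] q_used=2 → run E
t=16: queue=[G,D,E] q_used=0 → run G
t=17: queue=[G,D,E] q_used=1 → run G
t=18: queue=[G,D,E] q_used=2 → run G
t=19: queue=[D,E,G] q_used=0 → run D
t=20: queue=[D,E,G] q_used=1 → run D
t=21: queue=[D,E,G] q_used=2 → run D
t=22: queue=[E,G,D] q_used=0 → run E
t=23: queue=[E,G,D] q_used=1 → run E
t=24: queue=[G,D] q_used=0 → run G
t=25: queue=[G,D] q_used=1 → run G
t=26: queue=[G,D] q_used=2 → run G
t=27: queue=[D,G] q_used=0 → run D
t=28: queue=[D,G] q_used=1 → run D
t=29: queue=[G] q_used=0 → run G
t=30: (idle)
t=31: (idle)
t=32: (idle)
t=33: (idle)
t=34: (idle)
t=35: (idle)
t=36: (idle)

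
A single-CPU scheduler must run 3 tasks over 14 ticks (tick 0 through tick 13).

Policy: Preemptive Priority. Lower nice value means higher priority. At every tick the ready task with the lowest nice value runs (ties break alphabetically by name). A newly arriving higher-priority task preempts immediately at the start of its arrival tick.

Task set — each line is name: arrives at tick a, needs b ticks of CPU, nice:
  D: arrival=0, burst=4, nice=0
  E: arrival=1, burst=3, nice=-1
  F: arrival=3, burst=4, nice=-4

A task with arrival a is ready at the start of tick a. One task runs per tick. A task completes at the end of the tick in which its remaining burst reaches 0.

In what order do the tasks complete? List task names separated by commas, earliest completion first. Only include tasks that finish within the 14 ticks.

t=0: ready={D} → run D
t=1: ready={D,E} → run E
t=2: ready={D,E} → run E
t=3: ready={D,E,F} → run F
t=4: ready={D,E,F} → run F
t=5: ready={D,E,F} → run F
t=6: ready={D,E,F} → run F
t=7: ready={D,E} → run E
t=8: ready={D} → run D
t=9: ready={D} → run D
t=10: ready={D} → run D
t=11: (idle)
t=12: (idle)
t=13: (idle)

completion order = F, E, D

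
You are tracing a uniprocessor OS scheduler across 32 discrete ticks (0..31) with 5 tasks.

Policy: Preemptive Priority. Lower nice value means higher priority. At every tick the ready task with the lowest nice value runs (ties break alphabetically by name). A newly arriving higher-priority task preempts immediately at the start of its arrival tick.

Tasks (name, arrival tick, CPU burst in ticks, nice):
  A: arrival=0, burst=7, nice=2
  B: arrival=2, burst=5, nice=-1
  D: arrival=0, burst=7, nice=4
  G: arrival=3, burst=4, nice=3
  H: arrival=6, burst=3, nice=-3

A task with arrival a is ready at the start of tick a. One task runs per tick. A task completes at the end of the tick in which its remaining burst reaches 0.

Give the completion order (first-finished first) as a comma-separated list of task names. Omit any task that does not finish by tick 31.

t=0: ready={A,D} → run A
t=1: ready={A,D} → run A
t=2: ready={A,B,D} → run B
t=3: ready={A,B,D,G} → run B
t=4: ready={A,B,D,G} → run B
t=5: ready={A,B,D,G} → run B
t=6: ready={A,B,D,G,H} → run H
t=7: ready={A,B,D,G,H} → run H
t=8: ready={A,B,D,G,H} → run H
t=9: ready={A,B,D,G} → run B
t=10: ready={A,D,G} → run A
t=11: ready={A,D,G} → run A
t=12: ready={A,D,G} → run A
t=13: ready={A,D,G} → run A
t=14: ready={A,D,G} → run A
t=15: ready={D,G} → run G
t=16: ready={D,G} → run G
t=17: ready={D,G} → run G
t=18: ready={D,G} → run G
t=19: ready={D} → run D
t=20: ready={D} → run D
t=21: ready={D} → run D
t=22: ready={D} → run D
t=23: ready={D} → run D
t=24: ready={D} → run D
t=25: ready={D} → run D
t=26: (idle)
t=27: (idle)
t=28: (idle)
t=29: (idle)
t=30: (idle)
t=31: (idle)

completion order = H, B, A, G, D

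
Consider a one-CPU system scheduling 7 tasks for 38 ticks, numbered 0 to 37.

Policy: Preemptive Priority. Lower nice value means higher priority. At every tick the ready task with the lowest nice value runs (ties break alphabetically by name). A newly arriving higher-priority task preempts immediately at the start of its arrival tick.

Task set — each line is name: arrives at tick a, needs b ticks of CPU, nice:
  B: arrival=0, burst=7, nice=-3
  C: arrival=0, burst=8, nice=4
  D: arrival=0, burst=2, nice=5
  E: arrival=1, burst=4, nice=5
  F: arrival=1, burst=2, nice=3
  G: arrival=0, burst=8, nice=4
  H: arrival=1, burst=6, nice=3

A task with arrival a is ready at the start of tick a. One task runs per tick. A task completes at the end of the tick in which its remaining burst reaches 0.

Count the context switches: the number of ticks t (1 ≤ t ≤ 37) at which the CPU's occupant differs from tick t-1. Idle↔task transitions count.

context switches = 7

t=0: ready={B,C,D,G} → run B
t=1: ready={B,C,D,E,F,G,H} → run B
t=2: ready={B,C,D,E,F,G,H} → run B
t=3: ready={B,C,D,E,F,G,H} → run B
t=4: ready={B,C,D,E,F,G,H} → run B
t=5: ready={B,C,D,E,F,G,H} → run B
t=6: ready={B,C,D,E,F,G,H} → run B
t=7: ready={C,D,E,F,G,H} → run F
t=8: ready={C,D,E,F,G,H} → run F
t=9: ready={C,D,E,G,H} → run H
t=10: ready={C,D,E,G,H} → run H
t=11: ready={C,D,E,G,H} → run H
t=12: ready={C,D,E,G,H} → run H
t=13: ready={C,D,E,G,H} → run H
t=14: ready={C,D,E,G,H} → run H
t=15: ready={C,D,E,G} → run C
t=16: ready={C,D,E,G} → run C
t=17: ready={C,D,E,G} → run C
t=18: ready={C,D,E,G} → run C
t=19: ready={C,D,E,G} → run C
t=20: ready={C,D,E,G} → run C
t=21: ready={C,D,E,G} → run C
t=22: ready={C,D,E,G} → run C
t=23: ready={D,E,G} → run G
t=24: ready={D,E,G} → run G
t=25: ready={D,E,G} → run G
t=26: ready={D,E,G} → run G
t=27: ready={D,E,G} → run G
t=28: ready={D,E,G} → run G
t=29: ready={D,E,G} → run G
t=30: ready={D,E,G} → run G
t=31: ready={D,E} → run D
t=32: ready={D,E} → run D
t=33: ready={E} → run E
t=34: ready={E} → run E
t=35: ready={E} → run E
t=36: ready={E} → run E
t=37: (idle)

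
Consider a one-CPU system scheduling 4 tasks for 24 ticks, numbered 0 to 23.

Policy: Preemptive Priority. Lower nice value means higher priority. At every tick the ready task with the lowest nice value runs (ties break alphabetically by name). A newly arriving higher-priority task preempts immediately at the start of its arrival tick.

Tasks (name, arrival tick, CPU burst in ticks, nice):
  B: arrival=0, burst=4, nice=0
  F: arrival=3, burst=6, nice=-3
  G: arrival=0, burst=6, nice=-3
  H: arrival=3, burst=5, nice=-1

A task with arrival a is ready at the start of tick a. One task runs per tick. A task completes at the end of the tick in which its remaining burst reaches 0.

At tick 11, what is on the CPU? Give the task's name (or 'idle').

t=0: ready={B,G} → run G
t=1: ready={B,G} → run G
t=2: ready={B,G} → run G
t=3: ready={B,F,G,H} → run F
t=4: ready={B,F,G,H} → run F
t=5: ready={B,F,G,H} → run F
t=6: ready={B,F,G,H} → run F
t=7: ready={B,F,G,H} → run F
t=8: ready={B,F,G,H} → run F
t=9: ready={B,G,H} → run G
t=10: ready={B,G,H} → run G
t=11: ready={B,G,H} → run G
t=12: ready={B,H} → run H
t=13: ready={B,H} → run H
t=14: ready={B,H} → run H
t=15: ready={B,H} → run H
t=16: ready={B,H} → run H
t=17: ready={B} → run B
t=18: ready={B} → run B
t=19: ready={B} → run B
t=20: ready={B} → run B
t=21: (idle)
t=22: (idle)
t=23: (idle)

running at tick 11 = G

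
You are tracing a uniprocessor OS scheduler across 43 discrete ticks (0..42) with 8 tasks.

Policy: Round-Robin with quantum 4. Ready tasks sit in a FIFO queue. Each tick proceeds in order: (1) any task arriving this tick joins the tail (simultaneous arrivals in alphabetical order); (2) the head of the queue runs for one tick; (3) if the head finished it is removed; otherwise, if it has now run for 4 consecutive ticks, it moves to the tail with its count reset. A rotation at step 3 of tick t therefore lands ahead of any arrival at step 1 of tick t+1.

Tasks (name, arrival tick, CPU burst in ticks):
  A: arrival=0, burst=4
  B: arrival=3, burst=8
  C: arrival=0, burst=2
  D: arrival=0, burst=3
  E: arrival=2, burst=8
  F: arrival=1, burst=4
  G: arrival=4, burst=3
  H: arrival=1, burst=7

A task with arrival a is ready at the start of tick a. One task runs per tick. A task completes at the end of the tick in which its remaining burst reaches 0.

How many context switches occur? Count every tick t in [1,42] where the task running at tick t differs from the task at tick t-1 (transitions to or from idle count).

context switches = 11

t=0: queue=[A,C,D] q_used=0 → run A
t=1: queue=[A,C,D,F,H] q_used=1 → run A
t=2: queue=[A,C,D,F,H,E] q_used=2 → run A
t=3: queue=[A,C,D,F,H,E,B] q_used=3 → run A
t=4: queue=[C,D,F,H,E,B,G] q_used=0 → run C
t=5: queue=[C,D,F,H,E,B,G] q_used=1 → run C
t=6: queue=[D,F,H,E,B,G] q_used=0 → run D
t=7: queue=[D,F,H,E,B,G] q_used=1 → run D
t=8: queue=[D,F,H,E,B,G] q_used=2 → run D
t=9: queue=[F,H,E,B,G] q_used=0 → run F
t=10: queue=[F,H,E,B,G] q_used=1 → run F
t=11: queue=[F,H,E,B,G] q_used=2 → run F
t=12: queue=[F,H,E,B,G] q_used=3 → run F
t=13: queue=[H,E,B,G] q_used=0 → run H
t=14: queue=[H,E,B,G] q_used=1 → run H
t=15: queue=[H,E,B,G] q_used=2 → run H
t=16: queue=[H,E,B,G] q_used=3 → run H
t=17: queue=[E,B,G,H] q_used=0 → run E
t=18: queue=[E,B,G,H] q_used=1 → run E
t=19: queue=[E,B,G,H] q_used=2 → run E
t=20: queue=[E,B,G,H] q_used=3 → run E
t=21: queue=[B,G,H,E] q_used=0 → run B
t=22: queue=[B,G,H,E] q_used=1 → run B
t=23: queue=[B,G,H,E] q_used=2 → run B
t=24: queue=[B,G,H,E] q_used=3 → run B
t=25: queue=[G,H,E,B] q_used=0 → run G
t=26: queue=[G,H,E,B] q_used=1 → run G
t=27: queue=[G,H,E,B] q_used=2 → run G
t=28: queue=[H,E,B] q_used=0 → run H
t=29: queue=[H,E,B] q_used=1 → run H
t=30: queue=[H,E,B] q_used=2 → run H
t=31: queue=[E,B] q_used=0 → run E
t=32: queue=[E,B] q_used=1 → run E
t=33: queue=[E,B] q_used=2 → run E
t=34: queue=[E,B] q_used=3 → run E
t=35: queue=[B] q_used=0 → run B
t=36: queue=[B] q_used=1 → run B
t=37: queue=[B] q_used=2 → run B
t=38: queue=[B] q_used=3 → run B
t=39: (idle)
t=40: (idle)
t=41: (idle)
t=42: (idle)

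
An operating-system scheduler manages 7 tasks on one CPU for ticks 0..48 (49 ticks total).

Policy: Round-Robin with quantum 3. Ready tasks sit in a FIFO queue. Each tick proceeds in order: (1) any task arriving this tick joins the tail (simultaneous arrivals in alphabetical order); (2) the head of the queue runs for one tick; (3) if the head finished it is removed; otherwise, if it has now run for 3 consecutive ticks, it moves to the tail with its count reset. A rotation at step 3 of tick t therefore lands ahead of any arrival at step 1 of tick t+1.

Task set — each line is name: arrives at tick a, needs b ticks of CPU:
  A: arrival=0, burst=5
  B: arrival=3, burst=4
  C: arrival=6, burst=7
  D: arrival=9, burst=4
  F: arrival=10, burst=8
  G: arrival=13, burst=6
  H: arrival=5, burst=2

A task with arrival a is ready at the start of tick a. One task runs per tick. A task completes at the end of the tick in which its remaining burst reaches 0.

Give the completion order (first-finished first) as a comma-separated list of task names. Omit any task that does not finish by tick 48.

completion order = A, H, B, D, C, G, F

t=0: queue=[A] q_used=0 → run A
t=1: queue=[A] q_used=1 → run A
t=2: queue=[A] q_used=2 → run A
t=3: queue=[A,B] q_used=0 → run A
t=4: queue=[A,B] q_used=1 → run A
t=5: queue=[B,H] q_used=0 → run B
t=6: queue=[B,H,C] q_used=1 → run B
t=7: queue=[B,H,C] q_used=2 → run B
t=8: queue=[H,C,B] q_used=0 → run H
t=9: queue=[H,C,B,D] q_used=1 → run H
t=10: queue=[C,B,D,F] q_used=0 → run C
t=11: queue=[C,B,D,F] q_used=1 → run C
t=12: queue=[C,B,D,F] q_used=2 → run C
t=13: queue=[B,D,F,C,G] q_used=0 → run B
t=14: queue=[D,F,C,G] q_used=0 → run D
t=15: queue=[D,F,C,G] q_used=1 → run D
t=16: queue=[D,F,C,G] q_used=2 → run D
t=17: queue=[F,C,G,D] q_used=0 → run F
t=18: queue=[F,C,G,D] q_used=1 → run F
t=19: queue=[F,C,G,D] q_used=2 → run F
t=20: queue=[C,G,D,F] q_used=0 → run C
t=21: queue=[C,G,D,F] q_used=1 → run C
t=22: queue=[C,G,D,F] q_used=2 → run C
t=23: queue=[G,D,F,C] q_used=0 → run G
t=24: queue=[G,D,F,C] q_used=1 → run G
t=25: queue=[G,D,F,C] q_used=2 → run G
t=26: queue=[D,F,C,G] q_used=0 → run D
t=27: queue=[F,C,G] q_used=0 → run F
t=28: queue=[F,C,G] q_used=1 → run F
t=29: queue=[F,C,G] q_used=2 → run F
t=30: queue=[C,G,F] q_used=0 → run C
t=31: queue=[G,F] q_used=0 → run G
t=32: queue=[G,F] q_used=1 → run G
t=33: queue=[G,F] q_used=2 → run G
t=34: queue=[F] q_used=0 → run F
t=35: queue=[F] q_used=1 → run F
t=36: (idle)
t=37: (idle)
t=38: (idle)
t=39: (idle)
t=40: (idle)
t=41: (idle)
t=42: (idle)
t=43: (idle)
t=44: (idle)
t=45: (idle)
t=46: (idle)
t=47: (idle)
t=48: (idle)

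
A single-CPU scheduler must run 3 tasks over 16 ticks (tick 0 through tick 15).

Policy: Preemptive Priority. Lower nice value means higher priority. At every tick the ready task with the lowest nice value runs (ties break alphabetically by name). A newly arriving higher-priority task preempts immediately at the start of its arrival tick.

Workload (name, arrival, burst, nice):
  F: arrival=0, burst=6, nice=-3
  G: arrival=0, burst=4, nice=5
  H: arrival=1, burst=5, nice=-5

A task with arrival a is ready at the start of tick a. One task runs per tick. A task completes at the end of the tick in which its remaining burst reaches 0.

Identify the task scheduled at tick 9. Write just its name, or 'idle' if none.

t=0: ready={F,G} → run F
t=1: ready={F,G,H} → run H
t=2: ready={F,G,H} → run H
t=3: ready={F,G,H} → run H
t=4: ready={F,G,H} → run H
t=5: ready={F,G,H} → run H
t=6: ready={F,G} → run F
t=7: ready={F,G} → run F
t=8: ready={F,G} → run F
t=9: ready={F,G} → run F
t=10: ready={F,G} → run F
t=11: ready={G} → run G
t=12: ready={G} → run G
t=13: ready={G} → run G
t=14: ready={G} → run G
t=15: (idle)

running at tick 9 = F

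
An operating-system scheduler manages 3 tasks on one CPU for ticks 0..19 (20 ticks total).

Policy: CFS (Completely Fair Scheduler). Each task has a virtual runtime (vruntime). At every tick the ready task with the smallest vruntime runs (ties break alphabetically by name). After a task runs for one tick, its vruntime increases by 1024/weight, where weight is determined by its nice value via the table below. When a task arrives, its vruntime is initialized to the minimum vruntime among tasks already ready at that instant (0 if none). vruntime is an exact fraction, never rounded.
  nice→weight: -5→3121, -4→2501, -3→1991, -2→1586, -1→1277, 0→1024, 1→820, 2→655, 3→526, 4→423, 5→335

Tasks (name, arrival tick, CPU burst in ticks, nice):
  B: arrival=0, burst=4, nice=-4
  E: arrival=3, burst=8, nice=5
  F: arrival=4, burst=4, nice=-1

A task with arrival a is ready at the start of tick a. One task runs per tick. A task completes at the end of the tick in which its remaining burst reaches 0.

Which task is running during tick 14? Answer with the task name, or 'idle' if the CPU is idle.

running at tick 14 = E

t=0: vr[B=0] → run B
t=1: vr[B=1024/2501] → run B
t=2: vr[B=2048/2501] → run B
t=3: vr[B=3072/2501 E=3072/2501] → run B
t=4: vr[E=3072/2501 F=3072/2501] → run E
t=5: vr[E=3590144/837835 F=3072/2501] → run F
t=6: vr[E=3590144/837835 F=6483968/3193777] → run F
t=7: vr[E=3590144/837835 F=9044992/3193777] → run F
t=8: vr[E=3590144/837835 F=11606016/3193777] → run F
t=9: vr[E=3590144/837835] → run E
t=10: vr[E=6151168/837835] → run E
t=11: vr[E=8712192/837835] → run E
t=12: vr[E=11273216/837835] → run E
t=13: vr[E=2766848/167567] → run E
t=14: vr[E=16395264/837835] → run E
t=15: vr[E=18956288/837835] → run E
t=16: (idle)
t=17: (idle)
t=18: (idle)
t=19: (idle)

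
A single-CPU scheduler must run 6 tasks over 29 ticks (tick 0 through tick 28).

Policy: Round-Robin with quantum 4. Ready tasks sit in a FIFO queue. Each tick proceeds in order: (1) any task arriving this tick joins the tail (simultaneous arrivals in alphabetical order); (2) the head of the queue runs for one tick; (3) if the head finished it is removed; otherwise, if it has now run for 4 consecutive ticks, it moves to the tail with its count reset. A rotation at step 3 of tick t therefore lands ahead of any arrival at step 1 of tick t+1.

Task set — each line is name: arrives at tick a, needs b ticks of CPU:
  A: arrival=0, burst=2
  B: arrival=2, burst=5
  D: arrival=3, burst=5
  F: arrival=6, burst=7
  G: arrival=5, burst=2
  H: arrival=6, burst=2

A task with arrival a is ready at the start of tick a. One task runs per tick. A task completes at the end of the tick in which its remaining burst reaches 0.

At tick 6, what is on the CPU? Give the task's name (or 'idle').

t=0: queue=[A] q_used=0 → run A
t=1: queue=[A] q_used=1 → run A
t=2: queue=[B] q_used=0 → run B
t=3: queue=[B,D] q_used=1 → run B
t=4: queue=[B,D] q_used=2 → run B
t=5: queue=[B,D,G] q_used=3 → run B
t=6: queue=[D,G,B,F,H] q_used=0 → run D
t=7: queue=[D,G,B,F,H] q_used=1 → run D
t=8: queue=[D,G,B,F,H] q_used=2 → run D
t=9: queue=[D,G,B,F,H] q_used=3 → run D
t=10: queue=[G,B,F,H,D] q_used=0 → run G
t=11: queue=[G,B,F,H,D] q_used=1 → run G
t=12: queue=[B,F,H,D] q_used=0 → run B
t=13: queue=[F,H,D] q_used=0 → run F
t=14: queue=[F,H,D] q_used=1 → run F
t=15: queue=[F,H,D] q_used=2 → run F
t=16: queue=[F,H,D] q_used=3 → run F
t=17: queue=[H,D,F] q_used=0 → run H
t=18: queue=[H,D,F] q_used=1 → run H
t=19: queue=[D,F] q_used=0 → run D
t=20: queue=[F] q_used=0 → run F
t=21: queue=[F] q_used=1 → run F
t=22: queue=[F] q_used=2 → run F
t=23: (idle)
t=24: (idle)
t=25: (idle)
t=26: (idle)
t=27: (idle)
t=28: (idle)

running at tick 6 = D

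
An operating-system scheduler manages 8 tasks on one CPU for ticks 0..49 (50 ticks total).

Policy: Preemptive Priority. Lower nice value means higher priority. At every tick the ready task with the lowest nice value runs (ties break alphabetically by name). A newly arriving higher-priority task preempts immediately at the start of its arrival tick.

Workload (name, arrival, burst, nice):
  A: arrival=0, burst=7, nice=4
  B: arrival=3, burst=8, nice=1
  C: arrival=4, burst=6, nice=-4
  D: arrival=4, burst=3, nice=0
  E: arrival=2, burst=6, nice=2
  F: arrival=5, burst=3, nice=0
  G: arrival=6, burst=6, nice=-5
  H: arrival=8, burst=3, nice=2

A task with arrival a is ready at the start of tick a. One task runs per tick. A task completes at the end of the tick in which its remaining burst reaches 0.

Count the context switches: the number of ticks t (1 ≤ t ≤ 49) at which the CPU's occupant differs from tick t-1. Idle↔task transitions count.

context switches = 12

t=0: ready={A} → run A
t=1: ready={A} → run A
t=2: ready={A,E} → run E
t=3: ready={A,B,E} → run B
t=4: ready={A,B,C,D,E} → run C
t=5: ready={A,B,C,D,E,F} → run C
t=6: ready={A,B,C,D,E,F,G} → run G
t=7: ready={A,B,C,D,E,F,G} → run G
t=8: ready={A,B,C,D,E,F,G,H} → run G
t=9: ready={A,B,C,D,E,F,G,H} → run G
t=10: ready={A,B,C,D,E,F,G,H} → run G
t=11: ready={A,B,C,D,E,F,G,H} → run G
t=12: ready={A,B,C,D,E,F,H} → run C
t=13: ready={A,B,C,D,E,F,H} → run C
t=14: ready={A,B,C,D,E,F,H} → run C
t=15: ready={A,B,C,D,E,F,H} → run C
t=16: ready={A,B,D,E,F,H} → run D
t=17: ready={A,B,D,E,F,H} → run D
t=18: ready={A,B,D,E,F,H} → run D
t=19: ready={A,B,E,F,H} → run F
t=20: ready={A,B,E,F,H} → run F
t=21: ready={A,B,E,F,H} → run F
t=22: ready={A,B,E,H} → run B
t=23: ready={A,B,E,H} → run B
t=24: ready={A,B,E,H} → run B
t=25: ready={A,B,E,H} → run B
t=26: ready={A,B,E,H} → run B
t=27: ready={A,B,E,H} → run B
t=28: ready={A,B,E,H} → run B
t=29: ready={A,E,H} → run E
t=30: ready={A,E,H} → run E
t=31: ready={A,E,H} → run E
t=32: ready={A,E,H} → run E
t=33: ready={A,E,H} → run E
t=34: ready={A,H} → run H
t=35: ready={A,H} → run H
t=36: ready={A,H} → run H
t=37: ready={A} → run A
t=38: ready={A} → run A
t=39: ready={A} → run A
t=40: ready={A} → run A
t=41: ready={A} → run A
t=42: (idle)
t=43: (idle)
t=44: (idle)
t=45: (idle)
t=46: (idle)
t=47: (idle)
t=48: (idle)
t=49: (idle)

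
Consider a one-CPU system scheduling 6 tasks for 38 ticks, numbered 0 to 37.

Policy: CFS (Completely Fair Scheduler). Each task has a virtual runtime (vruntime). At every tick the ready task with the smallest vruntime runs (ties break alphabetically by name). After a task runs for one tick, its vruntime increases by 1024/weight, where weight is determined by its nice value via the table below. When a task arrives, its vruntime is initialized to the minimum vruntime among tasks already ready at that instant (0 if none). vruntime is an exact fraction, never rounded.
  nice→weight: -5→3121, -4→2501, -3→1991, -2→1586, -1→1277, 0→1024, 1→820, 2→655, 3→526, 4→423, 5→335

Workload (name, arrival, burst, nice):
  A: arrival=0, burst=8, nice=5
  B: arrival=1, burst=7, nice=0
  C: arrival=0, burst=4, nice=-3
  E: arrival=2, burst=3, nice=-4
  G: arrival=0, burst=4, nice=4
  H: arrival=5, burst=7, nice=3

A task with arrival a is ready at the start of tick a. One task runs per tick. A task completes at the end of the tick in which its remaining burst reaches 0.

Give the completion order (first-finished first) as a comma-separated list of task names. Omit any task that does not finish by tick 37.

completion order = E, C, B, G, H, A

t=0: vr[A=0 C=0 G=0] → run A
t=1: vr[A=1024/335 B=0 C=0 G=0] → run B
t=2: vr[A=1024/335 B=1 C=0 E=0 G=0] → run C
t=3: vr[A=1024/335 B=1 C=1024/1991 E=0 G=0] → run E
t=4: vr[A=1024/335 B=1 C=1024/1991 E=1024/2501 G=0] → run G
t=5: vr[A=1024/335 B=1 C=1024/1991 E=1024/2501 G=1024/423 H=1024/2501] → run E
t=6: vr[A=1024/335 B=1 C=1024/1991 E=2048/2501 G=1024/423 H=1024/2501] → run H
t=7: vr[A=1024/335 B=1 C=1024/1991 E=2048/2501 G=1024/423 H=1549824/657763] → run C
t=8: vr[A=1024/335 B=1 C=2048/1991 E=2048/2501 G=1024/423 H=1549824/657763] → run E
t=9: vr[A=1024/335 B=1 C=2048/1991 G=1024/423 H=1549824/657763] → run B
t=10: vr[A=1024/335 B=2 C=2048/1991 G=1024/423 H=1549824/657763] → run C
t=11: vr[A=1024/335 B=2 C=3072/1991 G=1024/423 H=1549824/657763] → run C
t=12: vr[A=1024/335 B=2 G=1024/423 H=1549824/657763] → run B
t=13: vr[A=1024/335 B=3 G=1024/423 H=1549824/657763] → run H
t=14: vr[A=1024/335 B=3 G=1024/423 H=2830336/657763] → run G
t=15: vr[A=1024/335 B=3 G=2048/423 H=2830336/657763] → run B
t=16: vr[A=1024/335 B=4 G=2048/423 H=2830336/657763] → run A
t=17: vr[A=2048/335 B=4 G=2048/423 H=2830336/657763] → run B
t=18: vr[A=2048/335 B=5 G=2048/423 H=2830336/657763] → run H
t=19: vr[A=2048/335 B=5 G=2048/423 H=4110848/657763] → run G
t=20: vr[A=2048/335 B=5 G=1024/141 H=4110848/657763] → run B
t=21: vr[A=2048/335 B=6 G=1024/141 H=4110848/657763] → run B
t=22: vr[A=2048/335 G=1024/141 H=4110848/657763] → run A
t=23: vr[A=3072/335 G=1024/141 H=4110848/657763] → run H
t=24: vr[A=3072/335 G=1024/141 H=5391360/657763] → run G
t=25: vr[A=3072/335 H=5391360/657763] → run H
t=26: vr[A=3072/335 H=6671872/657763] → run A
t=27: vr[A=4096/335 H=6671872/657763] → run H
t=28: vr[A=4096/335 H=7952384/657763] → run H
t=29: vr[A=4096/335] → run A
t=30: vr[A=1024/67] → run A
t=31: vr[A=6144/335] → run A
t=32: vr[A=7168/335] → run A
t=33: (idle)
t=34: (idle)
t=35: (idle)
t=36: (idle)
t=37: (idle)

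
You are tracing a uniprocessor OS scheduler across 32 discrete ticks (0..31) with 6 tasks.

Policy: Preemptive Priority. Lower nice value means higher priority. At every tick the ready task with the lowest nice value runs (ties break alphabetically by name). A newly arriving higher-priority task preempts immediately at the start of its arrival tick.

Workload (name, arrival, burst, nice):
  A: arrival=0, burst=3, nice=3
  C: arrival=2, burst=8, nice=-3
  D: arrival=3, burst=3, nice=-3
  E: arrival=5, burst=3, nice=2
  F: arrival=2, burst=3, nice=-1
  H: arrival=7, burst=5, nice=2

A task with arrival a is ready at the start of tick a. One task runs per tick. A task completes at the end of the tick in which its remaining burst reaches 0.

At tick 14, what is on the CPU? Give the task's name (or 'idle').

t=0: ready={A} → run A
t=1: ready={A} → run A
t=2: ready={A,C,F} → run C
t=3: ready={A,C,D,F} → run C
t=4: ready={A,C,D,F} → run C
t=5: ready={A,C,D,E,F} → run C
t=6: ready={A,C,D,E,F} → run C
t=7: ready={A,C,D,E,F,H} → run C
t=8: ready={A,C,D,E,F,H} → run C
t=9: ready={A,C,D,E,F,H} → run C
t=10: ready={A,D,E,F,H} → run D
t=11: ready={A,D,E,F,H} → run D
t=12: ready={A,D,E,F,H} → run D
t=13: ready={A,E,F,H} → run F
t=14: ready={A,E,F,H} → run F
t=15: ready={A,E,F,H} → run F
t=16: ready={A,E,H} → run E
t=17: ready={A,E,H} → run E
t=18: ready={A,E,H} → run E
t=19: ready={A,H} → run H
t=20: ready={A,H} → run H
t=21: ready={A,H} → run H
t=22: ready={A,H} → run H
t=23: ready={A,H} → run H
t=24: ready={A} → run A
t=25: (idle)
t=26: (idle)
t=27: (idle)
t=28: (idle)
t=29: (idle)
t=30: (idle)
t=31: (idle)

running at tick 14 = F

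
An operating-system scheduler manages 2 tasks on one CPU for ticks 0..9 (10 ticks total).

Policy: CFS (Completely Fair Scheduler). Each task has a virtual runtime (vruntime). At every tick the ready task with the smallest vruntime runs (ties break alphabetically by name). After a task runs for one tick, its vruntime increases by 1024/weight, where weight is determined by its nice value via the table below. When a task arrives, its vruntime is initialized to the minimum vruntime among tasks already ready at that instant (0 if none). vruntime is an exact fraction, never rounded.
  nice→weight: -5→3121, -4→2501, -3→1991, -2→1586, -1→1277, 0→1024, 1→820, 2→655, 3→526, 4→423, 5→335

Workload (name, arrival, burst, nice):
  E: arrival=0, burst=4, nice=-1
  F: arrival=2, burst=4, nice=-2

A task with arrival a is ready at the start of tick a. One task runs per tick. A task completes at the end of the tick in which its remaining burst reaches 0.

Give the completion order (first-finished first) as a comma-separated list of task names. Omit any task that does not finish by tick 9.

completion order = E, F

t=0: vr[E=0] → run E
t=1: vr[E=1024/1277] → run E
t=2: vr[E=2048/1277 F=2048/1277] → run E
t=3: vr[E=3072/1277 F=2048/1277] → run F
t=4: vr[E=3072/1277 F=2277888/1012661] → run F
t=5: vr[E=3072/1277 F=2931712/1012661] → run E
t=6: vr[F=2931712/1012661] → run F
t=7: vr[F=3585536/1012661] → run F
t=8: (idle)
t=9: (idle)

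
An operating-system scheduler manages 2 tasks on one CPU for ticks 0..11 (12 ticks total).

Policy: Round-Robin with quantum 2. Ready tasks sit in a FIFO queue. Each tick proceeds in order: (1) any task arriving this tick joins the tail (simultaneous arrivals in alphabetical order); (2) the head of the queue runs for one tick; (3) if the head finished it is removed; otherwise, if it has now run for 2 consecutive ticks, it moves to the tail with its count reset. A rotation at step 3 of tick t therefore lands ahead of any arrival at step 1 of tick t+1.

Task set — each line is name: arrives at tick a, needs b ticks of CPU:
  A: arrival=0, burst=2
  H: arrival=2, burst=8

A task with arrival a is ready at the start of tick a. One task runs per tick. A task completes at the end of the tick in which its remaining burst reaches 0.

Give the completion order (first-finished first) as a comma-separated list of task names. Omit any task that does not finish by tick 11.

t=0: queue=[A] q_used=0 → run A
t=1: queue=[A] q_used=1 → run A
t=2: queue=[H] q_used=0 → run H
t=3: queue=[H] q_used=1 → run H
t=4: queue=[H] q_used=0 → run H
t=5: queue=[H] q_used=1 → run H
t=6: queue=[H] q_used=0 → run H
t=7: queue=[H] q_used=1 → run H
t=8: queue=[H] q_used=0 → run H
t=9: queue=[H] q_used=1 → run H
t=10: (idle)
t=11: (idle)

completion order = A, H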